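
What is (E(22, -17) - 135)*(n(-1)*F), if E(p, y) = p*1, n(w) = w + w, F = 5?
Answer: 1130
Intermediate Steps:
n(w) = 2*w
E(p, y) = p
(E(22, -17) - 135)*(n(-1)*F) = (22 - 135)*((2*(-1))*5) = -(-226)*5 = -113*(-10) = 1130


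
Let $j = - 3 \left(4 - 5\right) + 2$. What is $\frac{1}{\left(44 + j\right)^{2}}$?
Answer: $\frac{1}{2401} \approx 0.00041649$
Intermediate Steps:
$j = 5$ ($j = \left(-3\right) \left(-1\right) + 2 = 3 + 2 = 5$)
$\frac{1}{\left(44 + j\right)^{2}} = \frac{1}{\left(44 + 5\right)^{2}} = \frac{1}{49^{2}} = \frac{1}{2401}$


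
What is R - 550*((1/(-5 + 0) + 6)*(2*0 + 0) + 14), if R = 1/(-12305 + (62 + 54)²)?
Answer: -8862699/1151 ≈ -7700.0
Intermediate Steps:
R = 1/1151 (R = 1/(-12305 + 116²) = 1/(-12305 + 13456) = 1/1151 ≈ 0.00086881)
R - 550*((1/(-5 + 0) + 6)*(2*0 + 0) + 14) = 1/1151 - 550*((1/(-5 + 0) + 6)*(2*0 + 0) + 14) = 1/1151 - 550*((1/(-5) + 6)*(0 + 0) + 14) = 1/1151 - 550*((-⅕ + 6)*0 + 14) = 1/1151 - 550*((29/5)*0 + 14) = 1/1151 - 550*(0 + 14) = 1/1151 - 550*14 = 1/1151 - 1*7700 = 1/1151 - 7700 = -8862699/1151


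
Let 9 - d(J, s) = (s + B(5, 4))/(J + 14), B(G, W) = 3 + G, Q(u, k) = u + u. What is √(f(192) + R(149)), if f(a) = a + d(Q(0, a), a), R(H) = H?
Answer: 5*√658/7 ≈ 18.323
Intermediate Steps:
Q(u, k) = 2*u
d(J, s) = 9 - (8 + s)/(14 + J) (d(J, s) = 9 - (s + (3 + 5))/(J + 14) = 9 - (s + 8)/(14 + J) = 9 - (8 + s)/(14 + J))
f(a) = 59/7 + 13*a/14 (f(a) = a + (118 - a + 9*(2*0))/(14 + 2*0) = a + (118 - a + 9*0)/(14 + 0) = a + (118 - a + 0)/14 = a + (118 - a)/14 = a + (59/7 - a/14) = 59/7 + 13*a/14)
√(f(192) + R(149)) = √((59/7 + (13/14)*192) + 149) = √((59/7 + 1248/7) + 149) = √(1307/7 + 149) = √(2350/7) = 5*√658/7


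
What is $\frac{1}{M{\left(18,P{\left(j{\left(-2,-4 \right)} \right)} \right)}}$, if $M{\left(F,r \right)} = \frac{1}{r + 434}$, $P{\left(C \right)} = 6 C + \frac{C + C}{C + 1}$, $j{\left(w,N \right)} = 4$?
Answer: $\frac{2298}{5} \approx 459.6$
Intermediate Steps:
$P{\left(C \right)} = 6 C + \frac{2 C}{1 + C}$
$M{\left(F,r \right)} = \frac{1}{434 + r}$
$\frac{1}{M{\left(18,P{\left(j{\left(-2,-4 \right)} \right)} \right)}} = \frac{1}{\frac{1}{434 + 2 \cdot 4 \frac{1}{1 + 4} \left(4 + 3 \cdot 4\right)}} = \frac{1}{\frac{1}{434 + 2 \cdot 4 \cdot \frac{1}{5} \left(4 + 12\right)}} = \frac{1}{\frac{1}{434 + 2 \cdot 4 \cdot \frac{1}{5} \cdot 16}} = \frac{1}{\frac{1}{434 + \frac{128}{5}}} = \frac{1}{\frac{1}{\frac{2298}{5}}} = \frac{1}{\frac{5}{2298}} = \frac{2298}{5}$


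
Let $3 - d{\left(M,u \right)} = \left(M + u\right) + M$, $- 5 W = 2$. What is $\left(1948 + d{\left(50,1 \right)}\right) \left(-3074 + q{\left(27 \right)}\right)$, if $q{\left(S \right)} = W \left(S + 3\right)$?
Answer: $-5709100$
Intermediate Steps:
$W = - \frac{2}{5}$ ($W = \left(- \frac{1}{5}\right) 2 = - \frac{2}{5} \approx -0.4$)
$q{\left(S \right)} = - \frac{6}{5} - \frac{2 S}{5}$ ($q{\left(S \right)} = - \frac{2 \left(S + 3\right)}{5} = - \frac{2 \left(3 + S\right)}{5} = - \frac{6}{5} - \frac{2 S}{5}$)
$d{\left(M,u \right)} = 3 - u - 2 M$ ($d{\left(M,u \right)} = 3 - \left(\left(M + u\right) + M\right) = 3 - \left(u + 2 M\right) = 3 - u - 2 M$)
$\left(1948 + d{\left(50,1 \right)}\right) \left(-3074 + q{\left(27 \right)}\right) = \left(1948 - 98\right) \left(-3074 - 12\right) = 1850 \left(-3086\right) = -5709100$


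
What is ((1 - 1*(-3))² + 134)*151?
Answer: 22650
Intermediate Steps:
((1 - 1*(-3))² + 134)*151 = ((1 + 3)² + 134)*151 = (4² + 134)*151 = (16 + 134)*151 = 150*151 = 22650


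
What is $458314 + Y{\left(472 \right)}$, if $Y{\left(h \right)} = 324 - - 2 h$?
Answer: $459582$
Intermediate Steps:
$Y{\left(h \right)} = 324 + 2 h$
$458314 + Y{\left(472 \right)} = 458314 + \left(324 + 2 \cdot 472\right) = 458314 + \left(324 + 944\right) = 458314 + 1268 = 459582$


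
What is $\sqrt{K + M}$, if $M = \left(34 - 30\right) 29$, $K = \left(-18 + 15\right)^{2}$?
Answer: $5 \sqrt{5} \approx 11.18$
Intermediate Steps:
$K = 9$ ($K = \left(-3\right)^{2} = 9$)
$M = 116$ ($M = 4 \cdot 29 = 116$)
$\sqrt{K + M} = \sqrt{9 + 116} = \sqrt{125} = 5 \sqrt{5}$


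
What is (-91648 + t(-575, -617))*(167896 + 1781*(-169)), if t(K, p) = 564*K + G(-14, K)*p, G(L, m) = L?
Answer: 54210109830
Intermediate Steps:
t(K, p) = -14*p + 564*K (t(K, p) = 564*K - 14*p = -14*p + 564*K)
(-91648 + t(-575, -617))*(167896 + 1781*(-169)) = (-91648 + (-14*(-617) + 564*(-575)))*(167896 + 1781*(-169)) = (-91648 + (8638 - 324300))*(167896 - 300989) = (-91648 - 315662)*(-133093) = -407310*(-133093) = 54210109830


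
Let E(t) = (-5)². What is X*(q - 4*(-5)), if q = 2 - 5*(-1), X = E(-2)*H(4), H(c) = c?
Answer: 2700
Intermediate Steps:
E(t) = 25
X = 100 (X = 25*4 = 100)
q = 7 (q = 2 + 5 = 7)
X*(q - 4*(-5)) = 100*(7 - 4*(-5)) = 100*(7 + 20) = 100*27 = 2700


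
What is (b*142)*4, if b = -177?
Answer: -100536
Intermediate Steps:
(b*142)*4 = -177*142*4 = -25134*4 = -100536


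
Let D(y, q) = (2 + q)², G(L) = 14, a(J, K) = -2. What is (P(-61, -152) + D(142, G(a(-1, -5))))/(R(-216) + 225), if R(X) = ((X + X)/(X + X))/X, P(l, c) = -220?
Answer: 7776/48599 ≈ 0.16000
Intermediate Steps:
R(X) = 1/X (R(X) = ((2*X)/((2*X)))/X = ((2*X)*(1/(2*X)))/X = 1/X)
(P(-61, -152) + D(142, G(a(-1, -5))))/(R(-216) + 225) = (-220 + (2 + 14)²)/(1/(-216) + 225) = (-220 + 16²)/(-1/216 + 225) = (-220 + 256)/(48599/216) = 36*(216/48599) = 7776/48599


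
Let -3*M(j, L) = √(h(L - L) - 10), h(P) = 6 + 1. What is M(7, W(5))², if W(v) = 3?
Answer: -⅓ ≈ -0.33333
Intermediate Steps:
h(P) = 7
M(j, L) = -I*√3/3 (M(j, L) = -√(7 - 10)/3 = -I*√3/3)
M(7, W(5))² = (-I*√3/3)² = -⅓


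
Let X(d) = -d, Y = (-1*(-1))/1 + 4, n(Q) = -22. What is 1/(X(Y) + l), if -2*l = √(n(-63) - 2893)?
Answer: -4/603 + 2*I*√2915/3015 ≈ -0.0066335 + 0.035815*I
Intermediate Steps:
l = -I*√2915/2 (l = -√(-22 - 2893)/2 = -I*√2915/2 ≈ -26.995*I)
Y = 5 (Y = 1*1 + 4 = 1 + 4 = 5)
1/(X(Y) + l) = 1/(-1*5 - I*√2915/2) = 1/(-5 - I*√2915/2)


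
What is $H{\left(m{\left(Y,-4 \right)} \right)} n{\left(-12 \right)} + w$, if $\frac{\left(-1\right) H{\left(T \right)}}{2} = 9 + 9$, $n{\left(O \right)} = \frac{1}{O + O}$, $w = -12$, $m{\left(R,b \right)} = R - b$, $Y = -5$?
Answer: $- \frac{21}{2} \approx -10.5$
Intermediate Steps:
$n{\left(O \right)} = \frac{1}{2 O}$
$H{\left(T \right)} = -36$ ($H{\left(T \right)} = - 2 \left(9 + 9\right) = \left(-2\right) 18 = -36$)
$H{\left(m{\left(Y,-4 \right)} \right)} n{\left(-12 \right)} + w = - 36 \frac{1}{2 \left(-12\right)} - 12 = - 36 \cdot \frac{1}{2} \left(- \frac{1}{12}\right) - 12 = \left(-36\right) \left(- \frac{1}{24}\right) - 12 = \frac{3}{2} - 12 = - \frac{21}{2}$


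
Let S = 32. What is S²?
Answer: 1024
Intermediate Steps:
S² = 32² = 1024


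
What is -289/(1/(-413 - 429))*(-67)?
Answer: -16303646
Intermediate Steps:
-289/(1/(-413 - 429))*(-67) = -289/(1/(-842))*(-67) = -289/(-1/842)*(-67) = -289*(-842)*(-67) = 243338*(-67) = -16303646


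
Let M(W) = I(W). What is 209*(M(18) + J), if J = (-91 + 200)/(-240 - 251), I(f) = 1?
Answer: 79838/491 ≈ 162.60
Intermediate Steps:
J = -109/491 (J = 109/(-491) = 109*(-1/491) = -109/491 ≈ -0.22200)
M(W) = 1
209*(M(18) + J) = 209*(1 - 109/491) = 209*(382/491) = 79838/491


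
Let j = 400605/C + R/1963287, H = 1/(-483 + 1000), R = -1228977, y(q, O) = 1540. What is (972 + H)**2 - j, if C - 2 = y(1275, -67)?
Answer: 28307439968048198743/29969913304078 ≈ 9.4453e+5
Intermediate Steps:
C = 1542 (C = 2 + 1540 = 1542)
H = 1/517 ≈ 0.0019342
j = 29059537263/112125502 (j = 400605/1542 - 1228977/1963287 = 400605*(1/1542) - 1228977*1/1963287 = 133535/514 - 136553/218143 = 29059537263/112125502 ≈ 259.17)
(972 + H)**2 - j = (972 + 1/517)**2 - 1*29059537263/112125502 = (502525/517)**2 - 29059537263/112125502 = 252531375625/267289 - 29059537263/112125502 = 28307439968048198743/29969913304078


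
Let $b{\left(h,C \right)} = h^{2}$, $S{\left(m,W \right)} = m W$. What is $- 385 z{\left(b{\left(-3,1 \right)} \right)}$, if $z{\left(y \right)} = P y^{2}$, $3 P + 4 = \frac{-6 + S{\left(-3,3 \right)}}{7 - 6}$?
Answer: $197505$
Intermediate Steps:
$S{\left(m,W \right)} = W m$
$P = - \frac{19}{3}$ ($P = - \frac{4}{3} + \frac{\left(-6 + 3 \left(-3\right)\right) \frac{1}{7 - 6}}{3} = - \frac{4}{3} + \frac{\left(-6 - 9\right) 1^{-1}}{3} = - \frac{4}{3} + \frac{\left(-15\right) 1}{3} = - \frac{4}{3} + \frac{1}{3} \left(-15\right) = - \frac{4}{3} - 5 = - \frac{19}{3} \approx -6.3333$)
$z{\left(y \right)} = - \frac{19 y^{2}}{3}$
$- 385 z{\left(b{\left(-3,1 \right)} \right)} = - 385 \left(- \frac{19 \left(\left(-3\right)^{2}\right)^{2}}{3}\right) = - 385 \left(- \frac{19 \cdot 9^{2}}{3}\right) = - 385 \left(\left(- \frac{19}{3}\right) 81\right) = \left(-385\right) \left(-513\right) = 197505$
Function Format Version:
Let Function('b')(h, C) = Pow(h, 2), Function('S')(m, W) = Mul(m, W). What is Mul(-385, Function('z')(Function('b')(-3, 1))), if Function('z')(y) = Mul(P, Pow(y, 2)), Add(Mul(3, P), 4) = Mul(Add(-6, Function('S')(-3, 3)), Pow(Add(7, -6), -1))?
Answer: 197505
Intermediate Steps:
Function('S')(m, W) = Mul(W, m)
P = Rational(-19, 3) (P = Add(Rational(-4, 3), Mul(Rational(1, 3), Mul(Add(-6, Mul(3, -3)), Pow(Add(7, -6), -1)))) = Add(Rational(-4, 3), Mul(Rational(1, 3), Mul(Add(-6, -9), Pow(1, -1)))) = Add(Rational(-4, 3), Mul(Rational(1, 3), Mul(-15, 1))) = Add(Rational(-4, 3), Mul(Rational(1, 3), -15)) = Add(Rational(-4, 3), -5) = Rational(-19, 3) ≈ -6.3333)
Function('z')(y) = Mul(Rational(-19, 3), Pow(y, 2))
Mul(-385, Function('z')(Function('b')(-3, 1))) = Mul(-385, Mul(Rational(-19, 3), Pow(Pow(-3, 2), 2))) = Mul(-385, Mul(Rational(-19, 3), Pow(9, 2))) = Mul(-385, Mul(Rational(-19, 3), 81)) = Mul(-385, -513) = 197505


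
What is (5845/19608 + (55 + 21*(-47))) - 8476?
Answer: -184466219/19608 ≈ -9407.7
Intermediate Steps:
(5845/19608 + (55 + 21*(-47))) - 8476 = (5845*(1/19608) + (55 - 987)) - 8476 = (5845/19608 - 932) - 8476 = -18268811/19608 - 8476 = -184466219/19608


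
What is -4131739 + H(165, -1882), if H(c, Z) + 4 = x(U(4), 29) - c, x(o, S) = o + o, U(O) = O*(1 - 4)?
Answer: -4131932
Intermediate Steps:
U(O) = -3*O (U(O) = O*(-3) = -3*O)
x(o, S) = 2*o
H(c, Z) = -28 - c (H(c, Z) = -4 + (2*(-3*4) - c) = -4 + (2*(-12) - c) = -4 + (-24 - c) = -28 - c)
-4131739 + H(165, -1882) = -4131739 + (-28 - 1*165) = -4131739 + (-28 - 165) = -4131739 - 193 = -4131932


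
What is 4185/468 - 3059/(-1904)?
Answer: 37301/3536 ≈ 10.549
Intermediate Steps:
4185/468 - 3059/(-1904) = 4185*(1/468) - 3059*(-1/1904) = 465/52 + 437/272 = 37301/3536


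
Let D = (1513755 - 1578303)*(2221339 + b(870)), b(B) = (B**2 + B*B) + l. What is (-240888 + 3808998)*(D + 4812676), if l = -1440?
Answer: -859907339440509360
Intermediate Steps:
b(B) = -1440 + 2*B**2 (b(B) = (B**2 + B*B) - 1440 = (B**2 + B**2) - 1440 = 2*B**2 - 1440 = -1440 + 2*B**2)
D = -241002803052 (D = (1513755 - 1578303)*(2221339 + (-1440 + 2*870**2)) = -64548*(2221339 + (-1440 + 2*756900)) = -64548*(2221339 + (-1440 + 1513800)) = -64548*(2221339 + 1512360) = -64548*3733699 = -241002803052)
(-240888 + 3808998)*(D + 4812676) = (-240888 + 3808998)*(-241002803052 + 4812676) = 3568110*(-240997990376) = -859907339440509360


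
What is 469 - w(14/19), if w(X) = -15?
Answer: 484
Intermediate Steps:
469 - w(14/19) = 469 - 1*(-15) = 469 + 15 = 484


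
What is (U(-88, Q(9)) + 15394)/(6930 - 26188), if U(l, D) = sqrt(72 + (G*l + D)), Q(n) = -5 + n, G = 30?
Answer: -7697/9629 - I*sqrt(641)/9629 ≈ -0.79936 - 0.0026293*I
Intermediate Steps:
U(l, D) = sqrt(72 + D + 30*l) (U(l, D) = sqrt(72 + (30*l + D)) = sqrt(72 + (D + 30*l)) = sqrt(72 + D + 30*l))
(U(-88, Q(9)) + 15394)/(6930 - 26188) = (sqrt(72 + (-5 + 9) + 30*(-88)) + 15394)/(6930 - 26188) = (sqrt(72 + 4 - 2640) + 15394)/(-19258) = (sqrt(-2564) + 15394)*(-1/19258) = (2*I*sqrt(641) + 15394)*(-1/19258) = (15394 + 2*I*sqrt(641))*(-1/19258) = -7697/9629 - I*sqrt(641)/9629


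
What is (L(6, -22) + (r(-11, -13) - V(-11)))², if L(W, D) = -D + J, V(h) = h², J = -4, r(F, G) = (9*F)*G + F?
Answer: 1375929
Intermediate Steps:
r(F, G) = F + 9*F*G (r(F, G) = 9*F*G + F = F + 9*F*G)
L(W, D) = -4 - D (L(W, D) = -D - 4 = -4 - D)
(L(6, -22) + (r(-11, -13) - V(-11)))² = ((-4 - 1*(-22)) + (-11*(1 + 9*(-13)) - 1*(-11)²))² = ((-4 + 22) + (-11*(1 - 117) - 1*121))² = (18 + (-11*(-116) - 121))² = (18 + (1276 - 121))² = (18 + 1155)² = 1173² = 1375929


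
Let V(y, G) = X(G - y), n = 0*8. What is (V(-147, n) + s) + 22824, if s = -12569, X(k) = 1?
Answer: 10256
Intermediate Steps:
n = 0
V(y, G) = 1
(V(-147, n) + s) + 22824 = (1 - 12569) + 22824 = -12568 + 22824 = 10256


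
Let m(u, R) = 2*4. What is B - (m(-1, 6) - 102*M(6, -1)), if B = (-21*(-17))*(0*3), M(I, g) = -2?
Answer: -212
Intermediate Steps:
m(u, R) = 8
B = 0 (B = 357*0 = 0)
B - (m(-1, 6) - 102*M(6, -1)) = 0 - (8 - 102*(-2)) = 0 - (8 + 204) = 0 - 1*212 = 0 - 212 = -212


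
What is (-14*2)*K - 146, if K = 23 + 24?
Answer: -1462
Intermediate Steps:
K = 47
(-14*2)*K - 146 = -14*2*47 - 146 = -28*47 - 146 = -1316 - 146 = -1462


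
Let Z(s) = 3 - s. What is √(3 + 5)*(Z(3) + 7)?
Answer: 14*√2 ≈ 19.799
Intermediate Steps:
√(3 + 5)*(Z(3) + 7) = √(3 + 5)*((3 - 1*3) + 7) = √8*((3 - 3) + 7) = (2*√2)*(0 + 7) = (2*√2)*7 = 14*√2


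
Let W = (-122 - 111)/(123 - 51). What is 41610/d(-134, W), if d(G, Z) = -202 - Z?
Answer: -2995920/14311 ≈ -209.34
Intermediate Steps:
W = -233/72 ≈ -3.2361
41610/d(-134, W) = 41610/(-202 - 1*(-233/72)) = 41610/(-202 + 233/72) = 41610/(-14311/72) = 41610*(-72/14311) = -2995920/14311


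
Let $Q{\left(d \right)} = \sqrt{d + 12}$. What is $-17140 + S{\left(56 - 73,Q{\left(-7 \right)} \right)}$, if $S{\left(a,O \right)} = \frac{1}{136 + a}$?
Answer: $- \frac{2039659}{119} \approx -17140.0$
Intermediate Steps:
$Q{\left(d \right)} = \sqrt{12 + d}$
$-17140 + S{\left(56 - 73,Q{\left(-7 \right)} \right)} = -17140 + \frac{1}{136 + \left(56 - 73\right)} = -17140 + \frac{1}{136 - 17} = -17140 + \frac{1}{119} = - \frac{2039659}{119}$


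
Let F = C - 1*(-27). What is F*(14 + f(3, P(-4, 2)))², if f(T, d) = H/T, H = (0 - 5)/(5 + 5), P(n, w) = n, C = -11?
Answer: 27556/9 ≈ 3061.8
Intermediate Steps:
H = -½ (H = -5/10 = -5*⅒ = -½ ≈ -0.50000)
f(T, d) = -1/(2*T)
F = 16 (F = -11 - 1*(-27) = -11 + 27 = 16)
F*(14 + f(3, P(-4, 2)))² = 16*(14 - ½/3)² = 16*(14 - ½*⅓)² = 16*(14 - ⅙)² = 16*(83/6)² = 16*(6889/36) = 27556/9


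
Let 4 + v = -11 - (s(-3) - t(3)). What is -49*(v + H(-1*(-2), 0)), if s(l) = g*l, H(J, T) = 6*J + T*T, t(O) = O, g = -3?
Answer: 441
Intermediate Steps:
H(J, T) = T² + 6*J (H(J, T) = 6*J + T² = T² + 6*J)
s(l) = -3*l
v = -21 (v = -4 + (-11 - (-3*(-3) - 1*3)) = -4 + (-11 - (9 - 3)) = -4 + (-11 - 1*6) = -4 + (-11 - 6) = -4 - 17 = -21)
-49*(v + H(-1*(-2), 0)) = -49*(-21 + (0² + 6*(-1*(-2)))) = -49*(-21 + (0 + 6*2)) = -49*(-21 + (0 + 12)) = -49*(-21 + 12) = -49*(-9) = 441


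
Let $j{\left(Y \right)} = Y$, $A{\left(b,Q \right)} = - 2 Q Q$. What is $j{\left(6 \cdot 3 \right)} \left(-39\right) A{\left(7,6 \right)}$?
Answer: $50544$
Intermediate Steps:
$A{\left(b,Q \right)} = - 2 Q^{2}$
$j{\left(6 \cdot 3 \right)} \left(-39\right) A{\left(7,6 \right)} = 6 \cdot 3 \left(-39\right) \left(- 2 \cdot 6^{2}\right) = 18 \left(-39\right) \left(\left(-2\right) 36\right) = \left(-702\right) \left(-72\right) = 50544$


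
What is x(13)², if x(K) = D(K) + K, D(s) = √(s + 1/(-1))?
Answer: 181 + 52*√3 ≈ 271.07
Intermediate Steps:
D(s) = √(-1 + s) (D(s) = √(s - 1) = √(-1 + s))
x(K) = K + √(-1 + K) (x(K) = √(-1 + K) + K = K + √(-1 + K))
x(13)² = (13 + √(-1 + 13))² = (13 + √12)² = (13 + 2*√3)²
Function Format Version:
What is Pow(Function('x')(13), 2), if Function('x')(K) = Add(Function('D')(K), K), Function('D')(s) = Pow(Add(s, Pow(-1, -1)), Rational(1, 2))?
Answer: Add(181, Mul(52, Pow(3, Rational(1, 2)))) ≈ 271.07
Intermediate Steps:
Function('D')(s) = Pow(Add(-1, s), Rational(1, 2)) (Function('D')(s) = Pow(Add(s, -1), Rational(1, 2)) = Pow(Add(-1, s), Rational(1, 2)))
Function('x')(K) = Add(K, Pow(Add(-1, K), Rational(1, 2))) (Function('x')(K) = Add(Pow(Add(-1, K), Rational(1, 2)), K) = Add(K, Pow(Add(-1, K), Rational(1, 2))))
Pow(Function('x')(13), 2) = Pow(Add(13, Pow(Add(-1, 13), Rational(1, 2))), 2) = Pow(Add(13, Pow(12, Rational(1, 2))), 2) = Pow(Add(13, Mul(2, Pow(3, Rational(1, 2)))), 2)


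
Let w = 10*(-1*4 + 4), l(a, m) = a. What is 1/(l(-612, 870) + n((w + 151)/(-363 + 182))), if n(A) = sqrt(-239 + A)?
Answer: -18462/11305979 - I*sqrt(7857210)/67835874 ≈ -0.0016329 - 4.1321e-5*I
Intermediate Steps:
w = 0 (w = 10*(-4 + 4) = 10*0 = 0)
1/(l(-612, 870) + n((w + 151)/(-363 + 182))) = 1/(-612 + sqrt(-239 + (0 + 151)/(-363 + 182))) = 1/(-612 + sqrt(-239 + 151/(-181))) = 1/(-612 + sqrt(-239 + 151*(-1/181))) = 1/(-612 + sqrt(-239 - 151/181)) = 1/(-612 + sqrt(-43410/181)) = 1/(-612 + I*sqrt(7857210)/181)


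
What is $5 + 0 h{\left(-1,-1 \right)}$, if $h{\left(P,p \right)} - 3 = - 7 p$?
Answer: $5$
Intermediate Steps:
$h{\left(P,p \right)} = 3 - 7 p$
$5 + 0 h{\left(-1,-1 \right)} = 5 + 0 \left(3 - -7\right) = 5 + 0 \left(3 + 7\right) = 5 + 0 \cdot 10 = 5 + 0 = 5$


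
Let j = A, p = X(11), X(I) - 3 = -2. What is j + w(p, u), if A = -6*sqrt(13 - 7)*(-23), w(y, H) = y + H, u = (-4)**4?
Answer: 257 + 138*sqrt(6) ≈ 595.03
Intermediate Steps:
u = 256
X(I) = 1 (X(I) = 3 - 2 = 1)
p = 1
w(y, H) = H + y
A = 138*sqrt(6) (A = -6*sqrt(6)*(-23) = 138*sqrt(6) ≈ 338.03)
j = 138*sqrt(6) ≈ 338.03
j + w(p, u) = 138*sqrt(6) + (256 + 1) = 138*sqrt(6) + 257 = 257 + 138*sqrt(6)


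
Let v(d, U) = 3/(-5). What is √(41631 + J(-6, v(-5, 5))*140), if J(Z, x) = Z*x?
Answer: 53*√15 ≈ 205.27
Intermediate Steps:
v(d, U) = -⅗ (v(d, U) = 3*(-⅕) = -⅗)
√(41631 + J(-6, v(-5, 5))*140) = √(41631 - 6*(-⅗)*140) = √(41631 + (18/5)*140) = √(41631 + 504) = √42135 = 53*√15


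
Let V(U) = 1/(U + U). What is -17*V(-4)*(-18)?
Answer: -153/4 ≈ -38.250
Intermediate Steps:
V(U) = 1/(2*U)
-17*V(-4)*(-18) = -17/(2*(-4))*(-18) = -17*(-1)/(2*4)*(-18) = -17*(-⅛)*(-18) = (17/8)*(-18) = -153/4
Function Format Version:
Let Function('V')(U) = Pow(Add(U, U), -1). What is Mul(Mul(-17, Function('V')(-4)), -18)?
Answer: Rational(-153, 4) ≈ -38.250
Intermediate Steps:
Function('V')(U) = Mul(Rational(1, 2), Pow(U, -1)) (Function('V')(U) = Pow(Mul(2, U), -1) = Mul(Rational(1, 2), Pow(U, -1)))
Mul(Mul(-17, Function('V')(-4)), -18) = Mul(Mul(-17, Mul(Rational(1, 2), Pow(-4, -1))), -18) = Mul(Mul(-17, Mul(Rational(1, 2), Rational(-1, 4))), -18) = Mul(Mul(-17, Rational(-1, 8)), -18) = Mul(Rational(17, 8), -18) = Rational(-153, 4)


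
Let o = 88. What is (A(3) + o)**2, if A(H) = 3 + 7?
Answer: 9604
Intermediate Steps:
A(H) = 10
(A(3) + o)**2 = (10 + 88)**2 = 98**2 = 9604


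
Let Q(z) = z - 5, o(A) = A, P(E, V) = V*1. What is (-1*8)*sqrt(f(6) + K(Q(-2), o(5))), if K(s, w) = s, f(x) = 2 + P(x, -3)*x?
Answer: -8*I*sqrt(23) ≈ -38.367*I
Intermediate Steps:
P(E, V) = V
Q(z) = -5 + z
f(x) = 2 - 3*x
(-1*8)*sqrt(f(6) + K(Q(-2), o(5))) = (-1*8)*sqrt((2 - 3*6) + (-5 - 2)) = -8*sqrt((2 - 18) - 7) = -8*sqrt(-16 - 7) = -8*I*sqrt(23)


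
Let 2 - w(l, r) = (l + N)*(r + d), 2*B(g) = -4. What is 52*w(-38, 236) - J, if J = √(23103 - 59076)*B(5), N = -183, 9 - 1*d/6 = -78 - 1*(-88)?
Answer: 2643264 + 6*I*√3997 ≈ 2.6433e+6 + 379.33*I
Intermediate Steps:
d = -6 (d = 54 - 6*(-78 - 1*(-88)) = 54 - 6*(-78 + 88) = 54 - 6*10 = 54 - 60 = -6)
B(g) = -2 (B(g) = (½)*(-4) = -2)
w(l, r) = 2 - (-183 + l)*(-6 + r) (w(l, r) = 2 - (l - 183)*(r - 6) = 2 - (-183 + l)*(-6 + r))
J = -6*I*√3997 (J = √(23103 - 59076)*(-2) = √(-35973)*(-2) = (3*I*√3997)*(-2) = -6*I*√3997 ≈ -379.33*I)
52*w(-38, 236) - J = 52*(-1096 + 6*(-38) + 183*236 - 1*(-38)*236) - (-6)*I*√3997 = 52*(-1096 - 228 + 43188 + 8968) + 6*I*√3997 = 52*50832 + 6*I*√3997 = 2643264 + 6*I*√3997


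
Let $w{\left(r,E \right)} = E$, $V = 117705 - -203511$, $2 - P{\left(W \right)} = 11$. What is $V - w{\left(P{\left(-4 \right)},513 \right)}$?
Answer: $320703$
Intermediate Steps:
$P{\left(W \right)} = -9$ ($P{\left(W \right)} = 2 - 11 = -9$)
$V = 321216$ ($V = 117705 + 203511 = 321216$)
$V - w{\left(P{\left(-4 \right)},513 \right)} = 321216 - 513 = 320703$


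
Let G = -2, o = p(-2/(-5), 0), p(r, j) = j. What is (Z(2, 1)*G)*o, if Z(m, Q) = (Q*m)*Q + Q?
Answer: 0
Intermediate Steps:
Z(m, Q) = Q + m*Q**2 (Z(m, Q) = m*Q**2 + Q = Q + m*Q**2)
o = 0
(Z(2, 1)*G)*o = ((1*(1 + 1*2))*(-2))*0 = ((1*(1 + 2))*(-2))*0 = ((1*3)*(-2))*0 = (3*(-2))*0 = -6*0 = 0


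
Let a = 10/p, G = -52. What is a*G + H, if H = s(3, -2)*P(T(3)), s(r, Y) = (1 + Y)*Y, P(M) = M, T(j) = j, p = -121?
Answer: 1246/121 ≈ 10.298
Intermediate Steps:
a = -10/121 (a = 10/(-121) = 10*(-1/121) = -10/121 ≈ -0.082645)
s(r, Y) = Y*(1 + Y)
H = 6 (H = -2*(1 - 2)*3 = -2*(-1)*3 = 2*3 = 6)
a*G + H = -10/121*(-52) + 6 = 520/121 + 6 = 1246/121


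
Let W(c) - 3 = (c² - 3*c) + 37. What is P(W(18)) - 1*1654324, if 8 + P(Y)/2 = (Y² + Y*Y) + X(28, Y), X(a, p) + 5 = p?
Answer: -1269330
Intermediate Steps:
W(c) = 40 + c² - 3*c (W(c) = 3 + ((c² - 3*c) + 37) = 3 + (37 + c² - 3*c) = 40 + c² - 3*c)
X(a, p) = -5 + p
P(Y) = -26 + 2*Y + 4*Y² (P(Y) = -16 + 2*((Y² + Y*Y) + (-5 + Y)) = -16 + 2*((Y² + Y²) + (-5 + Y)) = -16 + 2*(2*Y² + (-5 + Y)) = -16 + 2*(-5 + Y + 2*Y²) = -16 + (-10 + 2*Y + 4*Y²) = -26 + 2*Y + 4*Y²)
P(W(18)) - 1*1654324 = (-26 + 2*(40 + 18² - 3*18) + 4*(40 + 18² - 3*18)²) - 1*1654324 = (-26 + 2*(40 + 324 - 54) + 4*(40 + 324 - 54)²) - 1654324 = (-26 + 2*310 + 4*310²) - 1654324 = (-26 + 620 + 4*96100) - 1654324 = (-26 + 620 + 384400) - 1654324 = 384994 - 1654324 = -1269330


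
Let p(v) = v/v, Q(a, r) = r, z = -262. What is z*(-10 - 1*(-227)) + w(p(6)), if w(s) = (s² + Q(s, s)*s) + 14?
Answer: -56838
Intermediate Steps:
p(v) = 1
w(s) = 14 + 2*s² (w(s) = (s² + s*s) + 14 = (s² + s²) + 14 = 2*s² + 14 = 14 + 2*s²)
z*(-10 - 1*(-227)) + w(p(6)) = -262*(-10 - 1*(-227)) + (14 + 2*1²) = -262*(-10 + 227) + (14 + 2*1) = -262*217 + (14 + 2) = -56854 + 16 = -56838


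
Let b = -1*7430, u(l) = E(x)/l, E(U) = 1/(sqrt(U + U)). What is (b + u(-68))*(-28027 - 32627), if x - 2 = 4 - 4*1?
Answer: 30644857287/68 ≈ 4.5066e+8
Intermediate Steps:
x = 2 (x = 2 + (4 - 4*1) = 2 + (4 - 4) = 2 + 0 = 2)
E(U) = sqrt(2)/(2*sqrt(U)) (E(U) = 1/(sqrt(2*U)) = 1/(sqrt(2)*sqrt(U)) = sqrt(2)/(2*sqrt(U)))
u(l) = 1/(2*l) (u(l) = (sqrt(2)/(2*sqrt(2)))/l = (sqrt(2)*(sqrt(2)/2)/2)/l = 1/(2*l))
b = -7430
(b + u(-68))*(-28027 - 32627) = (-7430 + (1/2)/(-68))*(-28027 - 32627) = (-7430 + (1/2)*(-1/68))*(-60654) = (-7430 - 1/136)*(-60654) = -1010481/136*(-60654) = 30644857287/68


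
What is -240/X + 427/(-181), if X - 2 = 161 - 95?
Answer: -18119/3077 ≈ -5.8885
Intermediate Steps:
X = 68 (X = 2 + (161 - 95) = 2 + 66 = 68)
-240/X + 427/(-181) = -240/68 + 427/(-181) = -240*1/68 + 427*(-1/181) = -60/17 - 427/181 = -18119/3077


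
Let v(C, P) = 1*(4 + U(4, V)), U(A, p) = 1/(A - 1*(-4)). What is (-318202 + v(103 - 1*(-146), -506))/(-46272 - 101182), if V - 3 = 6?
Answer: 2545583/1179632 ≈ 2.1579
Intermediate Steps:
V = 9 (V = 3 + 6 = 9)
U(A, p) = 1/(4 + A) (U(A, p) = 1/(A + 4) = 1/(4 + A))
v(C, P) = 33/8 (v(C, P) = 1*(4 + 1/(4 + 4)) = 1*(4 + 1/8) = 1*(4 + ⅛) = 1*(33/8) = 33/8)
(-318202 + v(103 - 1*(-146), -506))/(-46272 - 101182) = (-318202 + 33/8)/(-46272 - 101182) = -2545583/8/(-147454) = -2545583/8*(-1/147454) = 2545583/1179632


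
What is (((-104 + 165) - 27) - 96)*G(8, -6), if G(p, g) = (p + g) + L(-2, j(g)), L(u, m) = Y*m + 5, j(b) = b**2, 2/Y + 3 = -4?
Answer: 1426/7 ≈ 203.71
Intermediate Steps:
Y = -2/7 (Y = 2/(-3 - 4) = 2/(-7) = 2*(-1/7) = -2/7 ≈ -0.28571)
L(u, m) = 5 - 2*m/7 (L(u, m) = -2*m/7 + 5 = 5 - 2*m/7)
G(p, g) = 5 + g + p - 2*g**2/7 (G(p, g) = (p + g) + (5 - 2*g**2/7) = (g + p) + (5 - 2*g**2/7) = 5 + g + p - 2*g**2/7)
(((-104 + 165) - 27) - 96)*G(8, -6) = (((-104 + 165) - 27) - 96)*(5 - 6 + 8 - 2/7*(-6)**2) = ((61 - 27) - 96)*(5 - 6 + 8 - 2/7*36) = (34 - 96)*(5 - 6 + 8 - 72/7) = -62*(-23/7) = 1426/7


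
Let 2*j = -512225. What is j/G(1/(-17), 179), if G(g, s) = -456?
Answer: 512225/912 ≈ 561.65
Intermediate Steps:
j = -512225/2 (j = (1/2)*(-512225) = -512225/2 ≈ -2.5611e+5)
j/G(1/(-17), 179) = -512225/2/(-456) = -512225/2*(-1/456) = 512225/912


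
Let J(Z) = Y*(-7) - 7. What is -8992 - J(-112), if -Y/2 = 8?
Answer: -9097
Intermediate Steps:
Y = -16 (Y = -2*8 = -16)
J(Z) = 105 (J(Z) = -16*(-7) - 7 = 112 - 7 = 105)
-8992 - J(-112) = -8992 - 1*105 = -8992 - 105 = -9097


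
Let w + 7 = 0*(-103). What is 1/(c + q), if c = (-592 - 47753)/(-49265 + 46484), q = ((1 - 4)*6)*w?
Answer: 927/132917 ≈ 0.0069743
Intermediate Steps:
w = -7 (w = -7 + 0*(-103) = -7 + 0 = -7)
q = 126 (q = ((1 - 4)*6)*(-7) = -3*6*(-7) = -18*(-7) = 126)
c = 16115/927 (c = -48345/(-2781) = -48345*(-1/2781) = 16115/927 ≈ 17.384)
1/(c + q) = 1/(16115/927 + 126) = 1/(132917/927) = 927/132917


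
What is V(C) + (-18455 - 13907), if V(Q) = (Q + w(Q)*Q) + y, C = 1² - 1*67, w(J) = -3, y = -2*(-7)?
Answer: -32216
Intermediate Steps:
y = 14
C = -66 (C = 1 - 67 = -66)
V(Q) = 14 - 2*Q (V(Q) = (Q - 3*Q) + 14 = -2*Q + 14 = 14 - 2*Q)
V(C) + (-18455 - 13907) = (14 - 2*(-66)) + (-18455 - 13907) = (14 + 132) - 32362 = 146 - 32362 = -32216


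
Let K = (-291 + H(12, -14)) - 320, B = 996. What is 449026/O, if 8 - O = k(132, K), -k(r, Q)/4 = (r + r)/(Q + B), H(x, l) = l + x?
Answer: 85988479/2060 ≈ 41742.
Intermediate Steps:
K = -613 (K = (-291 + (-14 + 12)) - 320 = (-291 - 2) - 320 = -293 - 320 = -613)
k(r, Q) = -8*r/(996 + Q) (k(r, Q) = -4*(r + r)/(Q + 996) = -4*2*r/(996 + Q) = -8*r/(996 + Q))
O = 4120/383 (O = 8 - (-8)*132/(996 - 613) = 8 - (-8)*132/383 = 8 - 1*(-1056/383) = 8 + 1056/383 = 4120/383 ≈ 10.757)
449026/O = 449026/(4120/383) = 449026*(383/4120) = 85988479/2060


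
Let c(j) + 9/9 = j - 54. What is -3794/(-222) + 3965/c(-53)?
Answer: -78413/3996 ≈ -19.623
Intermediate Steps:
c(j) = -55 + j (c(j) = -1 + (j - 54) = -1 + (-54 + j) = -55 + j)
-3794/(-222) + 3965/c(-53) = -3794/(-222) + 3965/(-55 - 53) = -3794*(-1/222) + 3965/(-108) = 1897/111 + 3965*(-1/108) = 1897/111 - 3965/108 = -78413/3996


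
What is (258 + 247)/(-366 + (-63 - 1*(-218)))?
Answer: -505/211 ≈ -2.3934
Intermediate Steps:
(258 + 247)/(-366 + (-63 - 1*(-218))) = 505/(-366 + (-63 + 218)) = 505/(-366 + 155) = 505/(-211) = 505*(-1/211) = -505/211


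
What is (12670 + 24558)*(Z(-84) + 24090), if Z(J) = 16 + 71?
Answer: 900061356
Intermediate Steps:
Z(J) = 87
(12670 + 24558)*(Z(-84) + 24090) = (12670 + 24558)*(87 + 24090) = 37228*24177 = 900061356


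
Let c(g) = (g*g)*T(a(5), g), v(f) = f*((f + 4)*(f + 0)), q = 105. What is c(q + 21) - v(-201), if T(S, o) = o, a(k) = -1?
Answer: 9959373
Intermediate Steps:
v(f) = f**2*(4 + f) (v(f) = f*((4 + f)*f) = f*(f*(4 + f)) = f**2*(4 + f))
c(g) = g**3 (c(g) = (g*g)*g = g**2*g = g**3)
c(q + 21) - v(-201) = (105 + 21)**3 - (-201)**2*(4 - 201) = 126**3 - 40401*(-197) = 2000376 - 1*(-7958997) = 2000376 + 7958997 = 9959373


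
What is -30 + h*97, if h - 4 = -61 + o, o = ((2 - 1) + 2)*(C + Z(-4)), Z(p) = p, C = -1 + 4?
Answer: -5850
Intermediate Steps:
C = 3
o = -3 (o = ((2 - 1) + 2)*(3 - 4) = (1 + 2)*(-1) = 3*(-1) = -3)
h = -60 (h = 4 + (-61 - 3) = 4 - 64 = -60)
-30 + h*97 = -30 - 60*97 = -30 - 5820 = -5850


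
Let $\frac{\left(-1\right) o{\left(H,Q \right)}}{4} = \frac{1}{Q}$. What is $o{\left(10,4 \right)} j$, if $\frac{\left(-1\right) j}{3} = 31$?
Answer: $93$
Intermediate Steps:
$j = -93$ ($j = \left(-3\right) 31 = -93$)
$o{\left(H,Q \right)} = - \frac{4}{Q}$
$o{\left(10,4 \right)} j = - \frac{4}{4} \left(-93\right) = \left(-4\right) \frac{1}{4} \left(-93\right) = \left(-1\right) \left(-93\right) = 93$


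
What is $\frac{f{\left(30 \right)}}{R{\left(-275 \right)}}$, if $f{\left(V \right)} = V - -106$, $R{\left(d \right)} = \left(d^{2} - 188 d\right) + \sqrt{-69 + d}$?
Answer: $\frac{17316200}{16211655969} - \frac{272 i \sqrt{86}}{16211655969} \approx 0.0010681 - 1.5559 \cdot 10^{-7} i$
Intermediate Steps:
$R{\left(d \right)} = d^{2} + \sqrt{-69 + d} - 188 d$
$f{\left(V \right)} = 106 + V$ ($f{\left(V \right)} = V + 106 = 106 + V$)
$\frac{f{\left(30 \right)}}{R{\left(-275 \right)}} = \frac{106 + 30}{\left(-275\right)^{2} + \sqrt{-69 - 275} - -51700} = \frac{136}{75625 + \sqrt{-344} + 51700} = \frac{136}{75625 + 2 i \sqrt{86} + 51700} = \frac{136}{127325 + 2 i \sqrt{86}}$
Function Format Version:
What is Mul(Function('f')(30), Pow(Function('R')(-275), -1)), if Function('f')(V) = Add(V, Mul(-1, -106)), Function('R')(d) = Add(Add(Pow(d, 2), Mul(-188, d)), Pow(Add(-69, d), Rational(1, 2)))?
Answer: Add(Rational(17316200, 16211655969), Mul(Rational(-272, 16211655969), I, Pow(86, Rational(1, 2)))) ≈ Add(0.0010681, Mul(-1.5559e-7, I))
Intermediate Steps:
Function('R')(d) = Add(Pow(d, 2), Pow(Add(-69, d), Rational(1, 2)), Mul(-188, d))
Function('f')(V) = Add(106, V) (Function('f')(V) = Add(V, 106) = Add(106, V))
Mul(Function('f')(30), Pow(Function('R')(-275), -1)) = Mul(Add(106, 30), Pow(Add(Pow(-275, 2), Pow(Add(-69, -275), Rational(1, 2)), Mul(-188, -275)), -1)) = Mul(136, Pow(Add(75625, Pow(-344, Rational(1, 2)), 51700), -1)) = Mul(136, Pow(Add(75625, Mul(2, I, Pow(86, Rational(1, 2))), 51700), -1)) = Mul(136, Pow(Add(127325, Mul(2, I, Pow(86, Rational(1, 2)))), -1))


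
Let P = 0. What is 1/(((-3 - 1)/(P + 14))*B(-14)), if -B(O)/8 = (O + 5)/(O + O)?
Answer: 49/36 ≈ 1.3611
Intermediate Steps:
B(O) = -4*(5 + O)/O (B(O) = -8*(O + 5)/(O + O) = -8*(5 + O)/(2*O) = -8*(5 + O)*1/(2*O) = -4*(5 + O)/O)
1/(((-3 - 1)/(P + 14))*B(-14)) = 1/(((-3 - 1)/(0 + 14))*(-4 - 20/(-14))) = 1/((-4/14)*(-4 - 20*(-1/14))) = 1/((-4*1/14)*(-4 + 10/7)) = 1/(-2/7*(-18/7)) = 1/(36/49) = 49/36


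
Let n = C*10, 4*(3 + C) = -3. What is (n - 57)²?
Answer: 35721/4 ≈ 8930.3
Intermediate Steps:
C = -15/4 (C = -3 + (¼)*(-3) = -3 - ¾ = -15/4 ≈ -3.7500)
n = -75/2 (n = -15/4*10 = -75/2 ≈ -37.500)
(n - 57)² = (-75/2 - 57)² = (-189/2)² = 35721/4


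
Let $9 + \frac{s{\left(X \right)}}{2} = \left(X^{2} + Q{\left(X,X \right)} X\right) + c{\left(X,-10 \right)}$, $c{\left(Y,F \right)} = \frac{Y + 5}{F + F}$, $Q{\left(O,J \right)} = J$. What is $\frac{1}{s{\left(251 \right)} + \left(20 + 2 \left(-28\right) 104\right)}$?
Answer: $\frac{5}{1230782} \approx 4.0625 \cdot 10^{-6}$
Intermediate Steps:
$c{\left(Y,F \right)} = \frac{5 + Y}{2 F}$
$s{\left(X \right)} = - \frac{37}{2} + 4 X^{2} - \frac{X}{10}$ ($s{\left(X \right)} = -18 + 2 \left(\left(X^{2} + X X\right) + \frac{5 + X}{2 \left(-10\right)}\right) = -18 + 2 \left(\left(X^{2} + X^{2}\right) + \frac{1}{2} \left(- \frac{1}{10}\right) \left(5 + X\right)\right) = -18 + 2 \left(2 X^{2} - \left(\frac{1}{4} + \frac{X}{20}\right)\right) = -18 + 2 \left(- \frac{1}{4} + 2 X^{2} - \frac{X}{20}\right) = -18 - \left(\frac{1}{2} - 4 X^{2} + \frac{X}{10}\right) = - \frac{37}{2} + 4 X^{2} - \frac{X}{10}$)
$\frac{1}{s{\left(251 \right)} + \left(20 + 2 \left(-28\right) 104\right)} = \frac{1}{\left(- \frac{37}{2} + 4 \cdot 251^{2} - \frac{251}{10}\right) + \left(20 + 2 \left(-28\right) 104\right)} = \frac{1}{\left(- \frac{37}{2} + 4 \cdot 63001 - \frac{251}{10}\right) + \left(20 - 5824\right)} = \frac{1}{\left(- \frac{37}{2} + 252004 - \frac{251}{10}\right) + \left(20 - 5824\right)} = \frac{1}{\frac{1259802}{5} - 5804} = \frac{1}{\frac{1230782}{5}} = \frac{5}{1230782}$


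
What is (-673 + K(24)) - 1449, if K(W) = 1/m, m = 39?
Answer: -82757/39 ≈ -2122.0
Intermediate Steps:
K(W) = 1/39
(-673 + K(24)) - 1449 = (-673 + 1/39) - 1449 = -26246/39 - 1449 = -82757/39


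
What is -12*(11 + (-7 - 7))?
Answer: 36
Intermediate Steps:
-12*(11 + (-7 - 7)) = -12*(11 - 14) = -12*(-3) = 36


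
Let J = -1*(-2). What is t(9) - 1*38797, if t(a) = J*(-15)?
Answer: -38827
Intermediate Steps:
J = 2
t(a) = -30 (t(a) = 2*(-15) = -30)
t(9) - 1*38797 = -30 - 1*38797 = -30 - 38797 = -38827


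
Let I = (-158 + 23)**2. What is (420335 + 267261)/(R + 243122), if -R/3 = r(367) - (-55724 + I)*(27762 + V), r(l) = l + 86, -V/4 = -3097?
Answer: -687596/4516512787 ≈ -0.00015224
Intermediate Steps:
I = 18225 (I = (-135)**2 = 18225)
V = 12388 (V = -4*(-3097) = 12388)
r(l) = 86 + l
R = -4516755909 (R = -3*((86 + 367) - (-55724 + 18225)*(27762 + 12388)) = -3*(453 - (-37499)*40150) = -3*(453 - 1*(-1505584850)) = -3*(453 + 1505584850) = -3*1505585303 = -4516755909)
(420335 + 267261)/(R + 243122) = (420335 + 267261)/(-4516755909 + 243122) = 687596/(-4516512787) = 687596*(-1/4516512787) = -687596/4516512787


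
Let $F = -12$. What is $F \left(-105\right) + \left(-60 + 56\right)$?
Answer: $1256$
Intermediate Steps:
$F \left(-105\right) + \left(-60 + 56\right) = \left(-12\right) \left(-105\right) + \left(-60 + 56\right) = 1260 - 4 = 1256$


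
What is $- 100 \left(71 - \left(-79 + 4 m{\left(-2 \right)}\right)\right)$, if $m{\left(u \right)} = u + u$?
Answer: $-16600$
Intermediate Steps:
$m{\left(u \right)} = 2 u$
$- 100 \left(71 - \left(-79 + 4 m{\left(-2 \right)}\right)\right) = - 100 \left(71 + \left(\left(7 + \left(6 \cdot 4 - 4 \cdot 2 \left(-2\right)\right)\right) + 48\right)\right) = - 100 \left(71 + \left(\left(7 + \left(24 - -16\right)\right) + 48\right)\right) = - 100 \left(71 + \left(\left(7 + \left(24 + 16\right)\right) + 48\right)\right) = - 100 \left(71 + \left(\left(7 + 40\right) + 48\right)\right) = - 100 \left(71 + \left(47 + 48\right)\right) = - 100 \left(71 + 95\right) = \left(-100\right) 166 = -16600$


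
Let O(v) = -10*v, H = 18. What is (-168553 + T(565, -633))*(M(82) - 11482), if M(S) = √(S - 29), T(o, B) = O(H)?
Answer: 1937392306 - 168733*√53 ≈ 1.9362e+9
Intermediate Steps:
T(o, B) = -180 (T(o, B) = -10*18 = -180)
M(S) = √(-29 + S)
(-168553 + T(565, -633))*(M(82) - 11482) = (-168553 - 180)*(√(-29 + 82) - 11482) = -168733*(√53 - 11482) = -168733*(-11482 + √53) = 1937392306 - 168733*√53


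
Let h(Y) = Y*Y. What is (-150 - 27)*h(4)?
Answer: -2832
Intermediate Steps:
h(Y) = Y²
(-150 - 27)*h(4) = (-150 - 27)*4² = -177*16 = -2832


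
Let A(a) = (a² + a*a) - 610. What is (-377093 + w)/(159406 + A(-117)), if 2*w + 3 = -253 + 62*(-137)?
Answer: -63578/31029 ≈ -2.0490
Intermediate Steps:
w = -4375 (w = -3/2 + (-253 + 62*(-137))/2 = -3/2 + (-253 - 8494)/2 = -3/2 + (½)*(-8747) = -3/2 - 8747/2 = -4375)
A(a) = -610 + 2*a² (A(a) = (a² + a²) - 610 = 2*a² - 610 = -610 + 2*a²)
(-377093 + w)/(159406 + A(-117)) = (-377093 - 4375)/(159406 + (-610 + 2*(-117)²)) = -381468/(159406 + (-610 + 2*13689)) = -381468/(159406 + (-610 + 27378)) = -381468/(159406 + 26768) = -381468/186174 = -381468*1/186174 = -63578/31029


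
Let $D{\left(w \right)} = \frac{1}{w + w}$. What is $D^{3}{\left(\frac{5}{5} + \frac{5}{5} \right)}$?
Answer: $\frac{1}{64} \approx 0.015625$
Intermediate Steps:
$D{\left(w \right)} = \frac{1}{2 w}$
$D^{3}{\left(\frac{5}{5} + \frac{5}{5} \right)} = \left(\frac{1}{2 \left(\frac{5}{5} + \frac{5}{5}\right)}\right)^{3} = \left(\frac{1}{2 \left(5 \cdot \frac{1}{5} + 5 \cdot \frac{1}{5}\right)}\right)^{3} = \left(\frac{1}{2 \left(1 + 1\right)}\right)^{3} = \left(\frac{1}{2 \cdot 2}\right)^{3} = \left(\frac{1}{2} \cdot \frac{1}{2}\right)^{3} = \left(\frac{1}{4}\right)^{3} = \frac{1}{64}$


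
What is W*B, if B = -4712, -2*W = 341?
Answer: 803396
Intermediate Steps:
W = -341/2 (W = -½*341 = -341/2 ≈ -170.50)
W*B = -341/2*(-4712) = 803396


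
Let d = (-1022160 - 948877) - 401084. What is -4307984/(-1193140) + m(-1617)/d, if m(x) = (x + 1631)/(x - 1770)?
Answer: 8652988478359682/2396533196986695 ≈ 3.6106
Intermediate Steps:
d = -2372121 (d = -1971037 - 401084 = -2372121)
m(x) = (1631 + x)/(-1770 + x)
-4307984/(-1193140) + m(-1617)/d = -4307984/(-1193140) + ((1631 - 1617)/(-1770 - 1617))/(-2372121) = -4307984*(-1/1193140) + (14/(-3387))*(-1/2372121) = 1076996/298285 - 1/3387*14*(-1/2372121) = 1076996/298285 - 14/3387*(-1/2372121) = 1076996/298285 + 14/8034373827 = 8652988478359682/2396533196986695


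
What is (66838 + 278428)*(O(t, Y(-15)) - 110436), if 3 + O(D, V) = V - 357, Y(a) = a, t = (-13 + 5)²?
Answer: -38259270726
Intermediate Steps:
t = 64 (t = (-8)² = 64)
O(D, V) = -360 + V (O(D, V) = -3 + (V - 357) = -3 + (-357 + V) = -360 + V)
(66838 + 278428)*(O(t, Y(-15)) - 110436) = (66838 + 278428)*((-360 - 15) - 110436) = 345266*(-375 - 110436) = 345266*(-110811) = -38259270726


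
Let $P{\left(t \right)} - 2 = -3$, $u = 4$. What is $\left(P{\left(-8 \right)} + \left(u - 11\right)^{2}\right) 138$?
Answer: $6624$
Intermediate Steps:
$P{\left(t \right)} = -1$ ($P{\left(t \right)} = 2 - 3 = -1$)
$\left(P{\left(-8 \right)} + \left(u - 11\right)^{2}\right) 138 = \left(-1 + \left(4 - 11\right)^{2}\right) 138 = \left(-1 + \left(-7\right)^{2}\right) 138 = \left(-1 + 49\right) 138 = 48 \cdot 138 = 6624$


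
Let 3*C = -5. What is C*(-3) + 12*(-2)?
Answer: -19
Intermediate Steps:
C = -5/3 (C = (1/3)*(-5) = -5/3 ≈ -1.6667)
C*(-3) + 12*(-2) = -5/3*(-3) + 12*(-2) = 5 - 24 = -19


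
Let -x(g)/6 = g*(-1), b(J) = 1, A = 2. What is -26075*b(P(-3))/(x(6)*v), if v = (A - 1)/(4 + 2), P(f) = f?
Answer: -26075/6 ≈ -4345.8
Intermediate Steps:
v = ⅙ (v = (2 - 1)/(4 + 2) = 1/6 = 1*(⅙) = ⅙ ≈ 0.16667)
x(g) = 6*g (x(g) = -6*g*(-1) = -(-6)*g = 6*g)
-26075*b(P(-3))/(x(6)*v) = -26075/((6*6)*(⅙)) = -26075/(36*(⅙)) = -26075/6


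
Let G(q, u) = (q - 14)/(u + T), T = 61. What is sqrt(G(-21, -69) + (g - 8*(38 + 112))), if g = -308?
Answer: I*sqrt(24058)/4 ≈ 38.777*I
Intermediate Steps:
G(q, u) = (-14 + q)/(61 + u) (G(q, u) = (q - 14)/(u + 61) = (-14 + q)/(61 + u))
sqrt(G(-21, -69) + (g - 8*(38 + 112))) = sqrt((-14 - 21)/(61 - 69) + (-308 - 8*(38 + 112))) = sqrt(-35/(-8) + (-308 - 8*150)) = sqrt(-1/8*(-35) + (-308 - 1*1200)) = sqrt(35/8 + (-308 - 1200)) = sqrt(35/8 - 1508) = sqrt(-12029/8) = I*sqrt(24058)/4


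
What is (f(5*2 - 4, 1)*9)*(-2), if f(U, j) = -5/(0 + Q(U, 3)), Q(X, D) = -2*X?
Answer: -15/2 ≈ -7.5000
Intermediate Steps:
f(U, j) = 5/(2*U) (f(U, j) = -5/(0 - 2*U) = -5/(-2*U) = -1/(2*U)*(-5) = 5/(2*U))
(f(5*2 - 4, 1)*9)*(-2) = ((5/(2*(5*2 - 4)))*9)*(-2) = ((5/(2*(10 - 4)))*9)*(-2) = (((5/2)/6)*9)*(-2) = (((5/2)*(⅙))*9)*(-2) = ((5/12)*9)*(-2) = (15/4)*(-2) = -15/2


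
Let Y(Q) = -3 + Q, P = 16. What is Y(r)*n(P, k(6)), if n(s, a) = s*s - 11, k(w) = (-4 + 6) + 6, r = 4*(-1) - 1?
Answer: -1960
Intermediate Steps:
r = -5 (r = -4 - 1 = -5)
k(w) = 8 (k(w) = 2 + 6 = 8)
n(s, a) = -11 + s**2 (n(s, a) = s**2 - 11 = -11 + s**2)
Y(r)*n(P, k(6)) = (-3 - 5)*(-11 + 16**2) = -8*(-11 + 256) = -8*245 = -1960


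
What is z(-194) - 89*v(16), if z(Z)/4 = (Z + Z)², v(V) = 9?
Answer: 601375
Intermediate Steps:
z(Z) = 16*Z² (z(Z) = 4*(Z + Z)² = 4*(2*Z)² = 4*(4*Z²) = 16*Z²)
z(-194) - 89*v(16) = 16*(-194)² - 89*9 = 16*37636 - 801 = 602176 - 801 = 601375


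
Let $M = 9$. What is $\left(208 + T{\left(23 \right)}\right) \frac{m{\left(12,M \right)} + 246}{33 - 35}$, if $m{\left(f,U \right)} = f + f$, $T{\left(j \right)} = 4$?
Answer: $-28620$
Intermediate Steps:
$m{\left(f,U \right)} = 2 f$
$\left(208 + T{\left(23 \right)}\right) \frac{m{\left(12,M \right)} + 246}{33 - 35} = \left(208 + 4\right) \frac{2 \cdot 12 + 246}{33 - 35} = 212 \frac{24 + 246}{-2} = 212 \cdot 270 \left(- \frac{1}{2}\right) = 212 \left(-135\right) = -28620$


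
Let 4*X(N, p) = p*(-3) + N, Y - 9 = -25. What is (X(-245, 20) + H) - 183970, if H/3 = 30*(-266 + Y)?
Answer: -837705/4 ≈ -2.0943e+5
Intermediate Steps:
Y = -16 (Y = 9 - 25 = -16)
H = -25380 (H = 3*(30*(-266 - 16)) = 3*(30*(-282)) = 3*(-8460) = -25380)
X(N, p) = -3*p/4 + N/4 (X(N, p) = (p*(-3) + N)/4 = (-3*p + N)/4 = (N - 3*p)/4 = -3*p/4 + N/4)
(X(-245, 20) + H) - 183970 = ((-¾*20 + (¼)*(-245)) - 25380) - 183970 = ((-15 - 245/4) - 25380) - 183970 = (-305/4 - 25380) - 183970 = -101825/4 - 183970 = -837705/4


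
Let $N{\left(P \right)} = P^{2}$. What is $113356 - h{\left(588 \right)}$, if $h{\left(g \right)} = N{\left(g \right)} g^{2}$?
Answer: $-119538800180$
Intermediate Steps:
$h{\left(g \right)} = g^{4}$ ($h{\left(g \right)} = g^{2} g^{2} = g^{4}$)
$113356 - h{\left(588 \right)} = 113356 - 588^{4} = 113356 - 119538913536 = -119538800180$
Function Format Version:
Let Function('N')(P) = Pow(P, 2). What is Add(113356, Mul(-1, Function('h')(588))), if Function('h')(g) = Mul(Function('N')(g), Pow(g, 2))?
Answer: -119538800180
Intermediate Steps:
Function('h')(g) = Pow(g, 4) (Function('h')(g) = Mul(Pow(g, 2), Pow(g, 2)) = Pow(g, 4))
Add(113356, Mul(-1, Function('h')(588))) = Add(113356, Mul(-1, Pow(588, 4))) = Add(113356, Mul(-1, 119538913536)) = Add(113356, -119538913536) = -119538800180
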